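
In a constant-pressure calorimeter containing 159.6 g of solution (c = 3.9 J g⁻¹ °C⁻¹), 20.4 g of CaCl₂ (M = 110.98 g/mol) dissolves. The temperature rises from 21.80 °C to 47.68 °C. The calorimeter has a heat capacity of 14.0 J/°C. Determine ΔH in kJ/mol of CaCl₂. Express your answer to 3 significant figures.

|ΔT| = |47.68 − 21.80| = 25.88 °C
|q_surr| = (159.6 × 3.9 + 14.0) × 25.88 = 636.44 × 25.88 = 16470 J
n(CaCl₂) = 20.4 / 110.98 = 0.1838 mol
Temperature rose, so q_rxn = −|q_surr| = -16.47 kJ
ΔH = q_rxn / n = -89.61 kJ/mol

ΔH = -89.6 kJ/mol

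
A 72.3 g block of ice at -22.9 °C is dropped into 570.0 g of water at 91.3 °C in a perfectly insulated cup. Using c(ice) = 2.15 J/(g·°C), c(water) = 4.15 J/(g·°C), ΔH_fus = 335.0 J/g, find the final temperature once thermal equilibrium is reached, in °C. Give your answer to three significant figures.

Heat to bring ice to 0 °C and melt it: q₁ = 72.3×2.15×22.9 + 72.3×335.0 = 27780 J
Heat the water can supply cooling to 0 °C: 570.0×4.15×91.3 = 215970 J > q₁, so all ice melts.
Energy balance: 570.0×4.15×(91.3 − T) = 27780 + 72.3×4.15×(T − 0)
2365.5(91.3 − T) = 27780 + 300.045 T
215970 − 27780 = 2665.545 T
T = 188190 / 2665.545 = 70.60 °C

T_f = 70.6 °C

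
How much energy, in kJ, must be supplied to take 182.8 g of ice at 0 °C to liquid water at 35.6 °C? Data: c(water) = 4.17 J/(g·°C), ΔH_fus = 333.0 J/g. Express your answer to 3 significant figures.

q = 88.0 kJ

q1 (melt at 0 °C): 182.8 × 333.0 = 60872 J
q2 (heat water 0.0→35.6 °C): 182.8 × 4.17 × 35.6 = 27137 J
Total: 60872 + 27137 = 88009 J = 88.0 kJ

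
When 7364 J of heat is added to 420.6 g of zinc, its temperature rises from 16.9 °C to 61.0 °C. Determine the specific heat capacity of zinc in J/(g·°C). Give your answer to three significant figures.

c = 0.397 J/(g·°C)

c = q / (m ΔT) = 7364 / (420.6 × 44.1)
c = 7364 / 18548.46 = 0.397 J/(g·°C)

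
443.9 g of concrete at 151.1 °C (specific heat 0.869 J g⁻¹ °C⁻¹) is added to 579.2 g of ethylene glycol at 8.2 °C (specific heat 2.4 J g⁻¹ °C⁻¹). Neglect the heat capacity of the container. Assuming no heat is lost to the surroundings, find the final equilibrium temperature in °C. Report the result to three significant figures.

T_f = 39.2 °C

Heat lost by concrete = heat gained by ethylene glycol.
(443.9)(0.869)(151.1 − T) = (579.2)(2.4)(T − 8.2)
385.7491 (151.1 − T) = 1390.08 (T − 8.2)
58287 − 385.7491 T = 1390.08 T − 11399
69686 = 1775.8291 T
T = 39.24 °C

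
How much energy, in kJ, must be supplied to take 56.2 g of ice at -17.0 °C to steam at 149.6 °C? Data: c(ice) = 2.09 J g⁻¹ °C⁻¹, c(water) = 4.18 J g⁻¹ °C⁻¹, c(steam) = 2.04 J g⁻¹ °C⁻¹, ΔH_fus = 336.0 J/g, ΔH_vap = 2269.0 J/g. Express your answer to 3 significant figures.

q = 178 kJ

q1 (heat ice -17.0→0.0 °C): 56.2 × 2.09 × 17.0 = 1997 J
q2 (melt at 0 °C): 56.2 × 336.0 = 18883 J
q3 (heat water 0.0→100.0 °C): 56.2 × 4.18 × 100.0 = 23492 J
q4 (vaporize at 100 °C): 56.2 × 2269.0 = 127518 J
q5 (heat steam 100.0→149.6 °C): 56.2 × 2.04 × 49.6 = 5687 J
Total: 1997 + 18883 + 23492 + 127518 + 5687 = 177577 J = 178 kJ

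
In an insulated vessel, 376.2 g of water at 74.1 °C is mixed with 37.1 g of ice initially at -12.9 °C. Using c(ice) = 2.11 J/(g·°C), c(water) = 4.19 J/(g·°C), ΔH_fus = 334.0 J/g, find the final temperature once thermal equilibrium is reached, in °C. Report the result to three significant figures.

Heat to bring ice to 0 °C and melt it: q₁ = 37.1×2.11×12.9 + 37.1×334.0 = 13401 J
Heat the water can supply cooling to 0 °C: 376.2×4.19×74.1 = 116802 J > q₁, so all ice melts.
Energy balance: 376.2×4.19×(74.1 − T) = 13401 + 37.1×4.19×(T − 0)
1576.278(74.1 − T) = 13401 + 155.449 T
116802 − 13401 = 1731.727 T
T = 103401 / 1731.727 = 59.71 °C

T_f = 59.7 °C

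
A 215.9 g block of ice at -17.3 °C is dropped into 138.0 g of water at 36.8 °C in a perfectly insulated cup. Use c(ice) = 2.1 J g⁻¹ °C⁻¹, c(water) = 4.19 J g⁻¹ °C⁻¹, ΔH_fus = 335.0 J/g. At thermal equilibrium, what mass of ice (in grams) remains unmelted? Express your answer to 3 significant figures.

m_ice remaining = 176 g

Heat to warm all ice to 0 °C: 215.9×2.1×17.3 = 7843.6 J
Heat released by water cooling to 0 °C: 138.0×4.19×36.8 = 21278 J
21278 J < 7843.6 + 215.9×335.0 = 80170.1 J, so not all ice melts; final T = 0 °C.
Heat left for melting: 21278 − 7843.6 = 13434.4 J
Mass melted = 13434.4 / 335.0 = 40.10 g
Ice remaining = 215.9 − 40.10 = 175.80 g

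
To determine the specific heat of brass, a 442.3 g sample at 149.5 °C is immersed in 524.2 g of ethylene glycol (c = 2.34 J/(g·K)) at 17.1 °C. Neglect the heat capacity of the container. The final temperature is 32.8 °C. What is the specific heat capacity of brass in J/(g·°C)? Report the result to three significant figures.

q_gained = (524.2 × 2.34) × (32.8 − 17.1) = 19260 J
q_lost = 442.3 × c × (149.5 − 32.8) = 51616.41 c
Set equal: c = 19260 / 51616.41 = 0.373 J/(g·°C)

c = 0.373 J/(g·°C)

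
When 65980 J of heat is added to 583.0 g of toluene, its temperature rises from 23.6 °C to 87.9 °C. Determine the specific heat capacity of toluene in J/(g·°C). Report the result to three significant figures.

c = 1.76 J/(g·°C)

c = q / (m ΔT) = 65980 / (583.0 × 64.3)
c = 65980 / 37486.9 = 1.76 J/(g·°C)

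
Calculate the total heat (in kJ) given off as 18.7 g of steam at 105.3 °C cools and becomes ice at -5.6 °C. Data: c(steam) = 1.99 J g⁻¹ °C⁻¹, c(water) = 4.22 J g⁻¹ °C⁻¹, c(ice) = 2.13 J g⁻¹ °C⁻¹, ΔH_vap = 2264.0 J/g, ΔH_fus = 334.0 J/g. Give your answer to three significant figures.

q1 (cool steam 105.3→100 °C): 18.7 × 1.99 × 5.3 = 197 J
q2 (condense at 100 °C): 18.7 × 2264.0 = 42337 J
q3 (cool water 100→0 °C): 18.7 × 4.22 × 100.0 = 7891 J
q4 (freeze at 0 °C): 18.7 × 334.0 = 6246 J
q5 (cool ice 0→-5.6 °C): 18.7 × 2.13 × 5.6 = 223 J
Total: 197 + 42337 + 7891 + 6246 + 223 = 56894 J = 56.9 kJ

q = 56.9 kJ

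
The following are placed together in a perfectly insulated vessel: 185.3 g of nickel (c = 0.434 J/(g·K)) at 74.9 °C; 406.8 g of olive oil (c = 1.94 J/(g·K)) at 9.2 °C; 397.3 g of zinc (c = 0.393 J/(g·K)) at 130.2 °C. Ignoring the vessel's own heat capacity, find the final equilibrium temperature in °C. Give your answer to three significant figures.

T_f = 32.8 °C

Σ mᵢcᵢ(T − Tᵢ) = 0  ⇒  T = Σ mᵢcᵢTᵢ / Σ mᵢcᵢ
Σ mᵢcᵢ = 185.3×0.434 + 406.8×1.94 + 397.3×0.393 = 1025.7511
Σ mᵢcᵢTᵢ = 80.4202×74.9 + 789.192×9.2 + 156.1389×130.2 = 33613
T = 33613 / 1025.7511 = 32.77 °C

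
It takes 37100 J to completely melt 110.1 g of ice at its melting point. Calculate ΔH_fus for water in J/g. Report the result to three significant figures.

ΔH_fus = q / m = 37100 / 110.1 = 337 J/g

ΔH_fus = 337 J/g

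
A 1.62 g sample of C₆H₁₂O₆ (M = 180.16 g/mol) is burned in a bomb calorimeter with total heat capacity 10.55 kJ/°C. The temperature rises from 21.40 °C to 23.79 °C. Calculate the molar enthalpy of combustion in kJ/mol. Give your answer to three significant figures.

ΔT = 23.79 − 21.40 = 2.39 °C
q_cal = C_cal × ΔT = 10.55 × 2.39 = 25.2145 kJ
n = 1.62 / 180.16 = 0.008992 mol
q_rxn = −q_cal = -25.2145 kJ
ΔH = -25.2145 / 0.008992 = -2804 kJ/mol

ΔH = -2800 kJ/mol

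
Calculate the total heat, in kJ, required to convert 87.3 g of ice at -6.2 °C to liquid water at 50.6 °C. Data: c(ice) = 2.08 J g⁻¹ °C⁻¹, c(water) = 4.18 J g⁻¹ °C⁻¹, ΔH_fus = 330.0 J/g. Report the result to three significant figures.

q = 48.4 kJ

q1 (heat ice -6.2→0.0 °C): 87.3 × 2.08 × 6.2 = 1126 J
q2 (melt at 0 °C): 87.3 × 330.0 = 28809 J
q3 (heat water 0.0→50.6 °C): 87.3 × 4.18 × 50.6 = 18465 J
Total: 1126 + 28809 + 18465 = 48400 J = 48.4 kJ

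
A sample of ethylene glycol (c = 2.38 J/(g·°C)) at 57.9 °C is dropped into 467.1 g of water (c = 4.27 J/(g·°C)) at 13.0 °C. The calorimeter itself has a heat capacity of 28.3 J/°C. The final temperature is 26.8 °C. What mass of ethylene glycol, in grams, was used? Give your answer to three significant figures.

m = 377 g

q_gained = (467.1 × 4.27 + 28.3) × (26.8 − 13.0) = 27910 J
q_lost = m × 2.38 × (57.9 − 26.8) = 74.018 m
m = 27910 / 74.018 = 377 g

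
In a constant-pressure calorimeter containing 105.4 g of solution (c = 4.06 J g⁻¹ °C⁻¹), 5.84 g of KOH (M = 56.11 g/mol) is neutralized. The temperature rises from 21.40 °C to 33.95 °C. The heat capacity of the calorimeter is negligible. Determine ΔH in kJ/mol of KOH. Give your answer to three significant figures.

ΔH = -51.6 kJ/mol

|ΔT| = |33.95 − 21.40| = 12.55 °C
|q_surr| = (105.4 × 4.06) × 12.55 = 427.924 × 12.55 = 5370 J
n(KOH) = 5.84 / 56.11 = 0.1041 mol
Temperature rose, so q_rxn = −|q_surr| = -5.370 kJ
ΔH = q_rxn / n = -51.59 kJ/mol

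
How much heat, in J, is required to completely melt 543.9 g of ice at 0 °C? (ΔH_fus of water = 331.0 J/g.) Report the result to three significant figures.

q = m × ΔH_fus = 543.9 × 331.0 = 180000 J

q = 180000 J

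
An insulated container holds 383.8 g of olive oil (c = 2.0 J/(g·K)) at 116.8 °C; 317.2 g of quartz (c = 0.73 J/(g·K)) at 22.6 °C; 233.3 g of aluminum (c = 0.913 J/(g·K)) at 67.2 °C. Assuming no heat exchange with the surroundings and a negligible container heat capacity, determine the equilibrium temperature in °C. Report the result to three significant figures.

Σ mᵢcᵢ(T − Tᵢ) = 0  ⇒  T = Σ mᵢcᵢTᵢ / Σ mᵢcᵢ
Σ mᵢcᵢ = 383.8×2.0 + 317.2×0.73 + 233.3×0.913 = 1212.1589
Σ mᵢcᵢTᵢ = 767.6×116.8 + 231.556×22.6 + 213.0029×67.2 = 109200
T = 109200 / 1212.1589 = 90.09 °C

T_f = 90.1 °C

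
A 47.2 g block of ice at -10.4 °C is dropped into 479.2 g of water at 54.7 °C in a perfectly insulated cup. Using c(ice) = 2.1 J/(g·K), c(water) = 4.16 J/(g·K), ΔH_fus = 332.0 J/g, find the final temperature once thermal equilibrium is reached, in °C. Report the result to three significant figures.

Heat to bring ice to 0 °C and melt it: q₁ = 47.2×2.1×10.4 + 47.2×332.0 = 16701 J
Heat the water can supply cooling to 0 °C: 479.2×4.16×54.7 = 109043 J > q₁, so all ice melts.
Energy balance: 479.2×4.16×(54.7 − T) = 16701 + 47.2×4.16×(T − 0)
1993.472(54.7 − T) = 16701 + 196.352 T
109043 − 16701 = 2189.824 T
T = 92342 / 2189.824 = 42.17 °C

T_f = 42.2 °C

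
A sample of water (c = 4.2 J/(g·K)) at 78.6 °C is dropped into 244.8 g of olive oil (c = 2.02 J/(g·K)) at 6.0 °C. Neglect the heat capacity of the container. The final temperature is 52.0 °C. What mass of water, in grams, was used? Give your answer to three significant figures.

q_gained = (244.8 × 2.02) × (52.0 − 6.0) = 22750 J
q_lost = m × 4.2 × (78.6 − 52.0) = 111.72 m
m = 22750 / 111.72 = 204 g

m = 204 g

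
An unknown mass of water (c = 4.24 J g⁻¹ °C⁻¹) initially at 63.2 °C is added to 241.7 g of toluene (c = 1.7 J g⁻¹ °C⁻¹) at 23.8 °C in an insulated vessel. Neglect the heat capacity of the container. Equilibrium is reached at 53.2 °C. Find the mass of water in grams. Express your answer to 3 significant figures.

m = 285 g

q_gained = (241.7 × 1.7) × (53.2 − 23.8) = 12080 J
q_lost = m × 4.24 × (63.2 − 53.2) = 42.4 m
m = 12080 / 42.4 = 285 g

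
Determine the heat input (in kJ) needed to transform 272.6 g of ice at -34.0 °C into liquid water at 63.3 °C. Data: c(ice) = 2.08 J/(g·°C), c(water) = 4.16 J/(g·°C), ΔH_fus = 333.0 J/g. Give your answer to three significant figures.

q1 (heat ice -34.0→0.0 °C): 272.6 × 2.08 × 34.0 = 19278 J
q2 (melt at 0 °C): 272.6 × 333.0 = 90776 J
q3 (heat water 0.0→63.3 °C): 272.6 × 4.16 × 63.3 = 71783 J
Total: 19278 + 90776 + 71783 = 181837 J = 182 kJ

q = 182 kJ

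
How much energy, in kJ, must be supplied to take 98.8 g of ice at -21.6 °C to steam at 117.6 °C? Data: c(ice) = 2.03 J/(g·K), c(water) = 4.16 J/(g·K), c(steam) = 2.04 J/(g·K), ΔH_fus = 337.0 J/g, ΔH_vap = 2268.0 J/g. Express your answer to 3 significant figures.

q1 (heat ice -21.6→0.0 °C): 98.8 × 2.03 × 21.6 = 4332 J
q2 (melt at 0 °C): 98.8 × 337.0 = 33296 J
q3 (heat water 0.0→100.0 °C): 98.8 × 4.16 × 100.0 = 41101 J
q4 (vaporize at 100 °C): 98.8 × 2268.0 = 224078 J
q5 (heat steam 100.0→117.6 °C): 98.8 × 2.04 × 17.6 = 3547 J
Total: 4332 + 33296 + 41101 + 224078 + 3547 = 306354 J = 306 kJ

q = 306 kJ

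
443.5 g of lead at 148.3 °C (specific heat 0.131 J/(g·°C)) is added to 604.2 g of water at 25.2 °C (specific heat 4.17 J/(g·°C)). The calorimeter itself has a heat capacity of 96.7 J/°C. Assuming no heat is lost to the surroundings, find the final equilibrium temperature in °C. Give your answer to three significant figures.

T_f = 27.9 °C

Heat lost by lead = heat gained by water + calorimeter.
(443.5)(0.131)(148.3 − T) = [(604.2)(4.17) + 96.7](T − 25.2)
58.0985 (148.3 − T) = 2616.214 (T − 25.2)
8616.0 − 58.0985 T = 2616.214 T − 65929
74545.0 = 2674.3125 T
T = 27.87 °C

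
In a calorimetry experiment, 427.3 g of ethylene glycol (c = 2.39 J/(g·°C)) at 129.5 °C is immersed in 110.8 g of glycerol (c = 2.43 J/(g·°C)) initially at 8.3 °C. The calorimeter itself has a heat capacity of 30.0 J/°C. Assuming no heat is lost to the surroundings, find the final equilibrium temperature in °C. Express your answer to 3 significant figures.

T_f = 102 °C

Heat lost by ethylene glycol = heat gained by glycerol + calorimeter.
(427.3)(2.39)(129.5 − T) = [(110.8)(2.43) + 30.0](T − 8.3)
1021.247 (129.5 − T) = 299.244 (T − 8.3)
132250 − 1021.247 T = 299.244 T − 2483.7
134733.7 = 1320.491 T
T = 102.0 °C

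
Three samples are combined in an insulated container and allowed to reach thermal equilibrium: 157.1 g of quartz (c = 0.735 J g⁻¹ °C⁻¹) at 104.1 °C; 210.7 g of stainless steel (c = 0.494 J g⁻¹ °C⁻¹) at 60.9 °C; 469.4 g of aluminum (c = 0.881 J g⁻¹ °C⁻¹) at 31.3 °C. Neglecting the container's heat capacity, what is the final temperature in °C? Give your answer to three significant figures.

Σ mᵢcᵢ(T − Tᵢ) = 0  ⇒  T = Σ mᵢcᵢTᵢ / Σ mᵢcᵢ
Σ mᵢcᵢ = 157.1×0.735 + 210.7×0.494 + 469.4×0.881 = 633.0957
Σ mᵢcᵢTᵢ = 115.4685×104.1 + 104.0858×60.9 + 413.5414×31.3 = 31303
T = 31303 / 633.0957 = 49.44 °C

T_f = 49.4 °C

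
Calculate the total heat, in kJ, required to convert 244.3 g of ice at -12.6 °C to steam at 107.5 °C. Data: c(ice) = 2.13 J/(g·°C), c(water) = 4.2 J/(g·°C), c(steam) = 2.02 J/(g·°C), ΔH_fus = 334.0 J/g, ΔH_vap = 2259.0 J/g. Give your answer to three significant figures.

q = 746 kJ

q1 (heat ice -12.6→0.0 °C): 244.3 × 2.13 × 12.6 = 6557 J
q2 (melt at 0 °C): 244.3 × 334.0 = 81596 J
q3 (heat water 0.0→100.0 °C): 244.3 × 4.2 × 100.0 = 102606 J
q4 (vaporize at 100 °C): 244.3 × 2259.0 = 551874 J
q5 (heat steam 100.0→107.5 °C): 244.3 × 2.02 × 7.5 = 3701 J
Total: 6557 + 81596 + 102606 + 551874 + 3701 = 746334 J = 746 kJ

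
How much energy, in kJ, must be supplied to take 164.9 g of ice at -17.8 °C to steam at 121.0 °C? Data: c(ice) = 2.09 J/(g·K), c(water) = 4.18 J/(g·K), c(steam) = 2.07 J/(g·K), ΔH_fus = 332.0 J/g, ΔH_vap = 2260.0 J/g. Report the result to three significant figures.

q = 510 kJ

q1 (heat ice -17.8→0.0 °C): 164.9 × 2.09 × 17.8 = 6135 J
q2 (melt at 0 °C): 164.9 × 332.0 = 54747 J
q3 (heat water 0.0→100.0 °C): 164.9 × 4.18 × 100.0 = 68928 J
q4 (vaporize at 100 °C): 164.9 × 2260.0 = 372674 J
q5 (heat steam 100.0→121.0 °C): 164.9 × 2.07 × 21.0 = 7168 J
Total: 6135 + 54747 + 68928 + 372674 + 7168 = 509652 J = 510 kJ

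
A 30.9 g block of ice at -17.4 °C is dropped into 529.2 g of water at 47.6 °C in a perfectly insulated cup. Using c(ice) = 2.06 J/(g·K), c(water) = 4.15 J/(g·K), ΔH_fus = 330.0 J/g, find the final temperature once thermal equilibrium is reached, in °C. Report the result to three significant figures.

T_f = 40.1 °C

Heat to bring ice to 0 °C and melt it: q₁ = 30.9×2.06×17.4 + 30.9×330.0 = 11305 J
Heat the water can supply cooling to 0 °C: 529.2×4.15×47.6 = 104538 J > q₁, so all ice melts.
Energy balance: 529.2×4.15×(47.6 − T) = 11305 + 30.9×4.15×(T − 0)
2196.18(47.6 − T) = 11305 + 128.235 T
104538 − 11305 = 2324.415 T
T = 93233 / 2324.415 = 40.11 °C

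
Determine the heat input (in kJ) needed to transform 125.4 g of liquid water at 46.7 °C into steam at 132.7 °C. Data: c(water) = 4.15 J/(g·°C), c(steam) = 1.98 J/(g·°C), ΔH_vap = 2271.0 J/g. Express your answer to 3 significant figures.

q1 (heat water 46.7→100.0 °C): 125.4 × 4.15 × 53.3 = 27738 J
q2 (vaporize at 100 °C): 125.4 × 2271.0 = 284783 J
q3 (heat steam 100.0→132.7 °C): 125.4 × 1.98 × 32.7 = 8119 J
Total: 27738 + 284783 + 8119 = 320640 J = 321 kJ

q = 321 kJ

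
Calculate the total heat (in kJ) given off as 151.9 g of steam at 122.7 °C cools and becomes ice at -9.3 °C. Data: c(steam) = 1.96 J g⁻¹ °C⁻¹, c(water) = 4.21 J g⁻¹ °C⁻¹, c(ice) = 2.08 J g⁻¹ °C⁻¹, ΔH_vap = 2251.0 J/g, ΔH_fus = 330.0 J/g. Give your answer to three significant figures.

q1 (cool steam 122.7→100 °C): 151.9 × 1.96 × 22.7 = 6758 J
q2 (condense at 100 °C): 151.9 × 2251.0 = 341927 J
q3 (cool water 100→0 °C): 151.9 × 4.21 × 100.0 = 63950 J
q4 (freeze at 0 °C): 151.9 × 330.0 = 50127 J
q5 (cool ice 0→-9.3 °C): 151.9 × 2.08 × 9.3 = 2938 J
Total: 6758 + 341927 + 63950 + 50127 + 2938 = 465700 J = 466 kJ

q = 466 kJ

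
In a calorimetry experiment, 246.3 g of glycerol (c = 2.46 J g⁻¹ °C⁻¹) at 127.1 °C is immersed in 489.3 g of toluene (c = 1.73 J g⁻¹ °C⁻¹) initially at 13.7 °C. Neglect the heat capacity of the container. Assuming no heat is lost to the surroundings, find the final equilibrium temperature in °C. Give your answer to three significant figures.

Heat lost by glycerol = heat gained by toluene.
(246.3)(2.46)(127.1 − T) = (489.3)(1.73)(T − 13.7)
605.898 (127.1 − T) = 846.489 (T − 13.7)
77010 − 605.898 T = 846.489 T − 11597
88607 = 1452.387 T
T = 61.01 °C

T_f = 61.0 °C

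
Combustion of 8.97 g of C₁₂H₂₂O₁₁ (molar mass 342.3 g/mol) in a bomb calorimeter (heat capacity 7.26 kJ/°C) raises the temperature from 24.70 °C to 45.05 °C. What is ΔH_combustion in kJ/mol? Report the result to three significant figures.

ΔT = 45.05 − 24.70 = 20.35 °C
q_cal = C_cal × ΔT = 7.26 × 20.35 = 147.741 kJ
n = 8.97 / 342.3 = 0.02621 mol
q_rxn = −q_cal = -147.741 kJ
ΔH = -147.741 / 0.02621 = -5637 kJ/mol

ΔH = -5640 kJ/mol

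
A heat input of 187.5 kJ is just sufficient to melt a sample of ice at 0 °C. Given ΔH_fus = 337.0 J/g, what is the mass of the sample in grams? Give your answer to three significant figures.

m = 556 g

m = q / ΔH_fus = 187500 J / 337.0 J/g = 556 g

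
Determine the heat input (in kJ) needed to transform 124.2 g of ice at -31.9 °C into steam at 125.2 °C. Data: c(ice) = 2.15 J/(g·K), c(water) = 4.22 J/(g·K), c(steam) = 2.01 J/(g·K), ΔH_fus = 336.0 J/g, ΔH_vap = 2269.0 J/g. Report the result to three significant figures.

q1 (heat ice -31.9→0.0 °C): 124.2 × 2.15 × 31.9 = 8518 J
q2 (melt at 0 °C): 124.2 × 336.0 = 41731 J
q3 (heat water 0.0→100.0 °C): 124.2 × 4.22 × 100.0 = 52412 J
q4 (vaporize at 100 °C): 124.2 × 2269.0 = 281810 J
q5 (heat steam 100.0→125.2 °C): 124.2 × 2.01 × 25.2 = 6291 J
Total: 8518 + 41731 + 52412 + 281810 + 6291 = 390762 J = 391 kJ

q = 391 kJ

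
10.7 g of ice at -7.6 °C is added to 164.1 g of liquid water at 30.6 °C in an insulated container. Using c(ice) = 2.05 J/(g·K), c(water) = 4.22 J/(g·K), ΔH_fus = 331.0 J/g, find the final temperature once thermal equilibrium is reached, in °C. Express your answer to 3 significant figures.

T_f = 23.7 °C

Heat to bring ice to 0 °C and melt it: q₁ = 10.7×2.05×7.6 + 10.7×331.0 = 3708.4 J
Heat the water can supply cooling to 0 °C: 164.1×4.22×30.6 = 21190.6 J > q₁, so all ice melts.
Energy balance: 164.1×4.22×(30.6 − T) = 3708.4 + 10.7×4.22×(T − 0)
692.502(30.6 − T) = 3708.4 + 45.154 T
21190.6 − 3708.4 = 737.656 T
T = 17482.2 / 737.656 = 23.70 °C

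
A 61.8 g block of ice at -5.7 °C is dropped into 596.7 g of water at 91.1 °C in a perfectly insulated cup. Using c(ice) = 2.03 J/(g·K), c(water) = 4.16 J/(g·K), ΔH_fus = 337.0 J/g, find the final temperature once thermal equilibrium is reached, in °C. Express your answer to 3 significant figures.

Heat to bring ice to 0 °C and melt it: q₁ = 61.8×2.03×5.7 + 61.8×337.0 = 21542 J
Heat the water can supply cooling to 0 °C: 596.7×4.16×91.1 = 226135 J > q₁, so all ice melts.
Energy balance: 596.7×4.16×(91.1 − T) = 21542 + 61.8×4.16×(T − 0)
2482.272(91.1 − T) = 21542 + 257.088 T
226135 − 21542 = 2739.360 T
T = 204593 / 2739.360 = 74.69 °C

T_f = 74.7 °C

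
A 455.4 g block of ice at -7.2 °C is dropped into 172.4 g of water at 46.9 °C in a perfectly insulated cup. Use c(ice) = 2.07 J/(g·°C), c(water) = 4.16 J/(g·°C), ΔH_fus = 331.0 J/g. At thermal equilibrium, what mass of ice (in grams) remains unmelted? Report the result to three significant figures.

Heat to warm all ice to 0 °C: 455.4×2.07×7.2 = 6787.3 J
Heat released by water cooling to 0 °C: 172.4×4.16×46.9 = 33636 J
33636 J < 6787.3 + 455.4×331.0 = 157524.7 J, so not all ice melts; final T = 0 °C.
Heat left for melting: 33636 − 6787.3 = 26848.7 J
Mass melted = 26848.7 / 331.0 = 81.11 g
Ice remaining = 455.4 − 81.11 = 374.29 g

m_ice remaining = 374 g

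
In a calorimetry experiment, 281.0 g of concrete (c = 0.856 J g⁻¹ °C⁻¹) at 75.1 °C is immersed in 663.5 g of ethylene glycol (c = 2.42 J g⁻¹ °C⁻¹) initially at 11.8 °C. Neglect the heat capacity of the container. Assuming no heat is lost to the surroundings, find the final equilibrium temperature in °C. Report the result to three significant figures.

T_f = 20.0 °C

Heat lost by concrete = heat gained by ethylene glycol.
(281.0)(0.856)(75.1 − T) = (663.5)(2.42)(T − 11.8)
240.536 (75.1 − T) = 1605.67 (T − 11.8)
18064 − 240.536 T = 1605.67 T − 18947
37011 = 1846.206 T
T = 20.047 °C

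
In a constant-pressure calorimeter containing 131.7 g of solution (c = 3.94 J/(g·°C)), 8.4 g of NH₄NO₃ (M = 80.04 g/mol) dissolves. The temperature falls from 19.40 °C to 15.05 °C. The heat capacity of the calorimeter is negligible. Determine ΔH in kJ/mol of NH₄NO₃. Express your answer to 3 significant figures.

|ΔT| = |15.05 − 19.40| = 4.35 °C
|q_surr| = (131.7 × 3.94) × 4.35 = 518.898 × 4.35 = 2257 J
n(NH₄NO₃) = 8.4 / 80.04 = 0.1049 mol
Temperature fell, so q_rxn = +|q_surr| = 2.257 kJ
ΔH = q_rxn / n = 21.52 kJ/mol

ΔH = 21.5 kJ/mol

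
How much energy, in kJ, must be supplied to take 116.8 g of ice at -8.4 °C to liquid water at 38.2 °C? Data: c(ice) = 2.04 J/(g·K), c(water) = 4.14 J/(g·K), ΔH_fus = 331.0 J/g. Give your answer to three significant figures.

q1 (heat ice -8.4→0.0 °C): 116.8 × 2.04 × 8.4 = 2001 J
q2 (melt at 0 °C): 116.8 × 331.0 = 38661 J
q3 (heat water 0.0→38.2 °C): 116.8 × 4.14 × 38.2 = 18472 J
Total: 2001 + 38661 + 18472 = 59134 J = 59.1 kJ

q = 59.1 kJ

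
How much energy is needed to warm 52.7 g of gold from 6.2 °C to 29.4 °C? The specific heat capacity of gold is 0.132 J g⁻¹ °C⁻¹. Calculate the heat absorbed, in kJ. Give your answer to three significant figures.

q = 0.161 kJ

q = m c ΔT = 52.7 × 0.132 × (29.4 − 6.2)
q = 52.7 × 0.132 × 23.2 = 161.4 J = 0.161 kJ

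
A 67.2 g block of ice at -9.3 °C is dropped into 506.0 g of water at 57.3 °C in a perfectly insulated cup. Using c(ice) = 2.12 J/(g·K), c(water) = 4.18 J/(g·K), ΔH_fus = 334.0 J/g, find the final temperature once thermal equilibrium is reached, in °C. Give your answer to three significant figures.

Heat to bring ice to 0 °C and melt it: q₁ = 67.2×2.12×9.3 + 67.2×334.0 = 23770 J
Heat the water can supply cooling to 0 °C: 506.0×4.18×57.3 = 121194 J > q₁, so all ice melts.
Energy balance: 506.0×4.18×(57.3 − T) = 23770 + 67.2×4.18×(T − 0)
2115.08(57.3 − T) = 23770 + 280.896 T
121194 − 23770 = 2395.976 T
T = 97424 / 2395.976 = 40.66 °C

T_f = 40.7 °C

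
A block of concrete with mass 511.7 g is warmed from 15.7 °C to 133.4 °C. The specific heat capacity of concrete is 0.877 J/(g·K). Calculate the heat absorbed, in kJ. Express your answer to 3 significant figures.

q = m c ΔT = 511.7 × 0.877 × (133.4 − 15.7)
q = 511.7 × 0.877 × 117.7 = 52820 J = 52.8 kJ

q = 52.8 kJ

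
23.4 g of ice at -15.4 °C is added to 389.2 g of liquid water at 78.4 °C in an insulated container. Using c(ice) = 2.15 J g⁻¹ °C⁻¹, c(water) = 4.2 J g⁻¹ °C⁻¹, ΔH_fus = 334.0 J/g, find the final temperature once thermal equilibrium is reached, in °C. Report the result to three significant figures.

Heat to bring ice to 0 °C and melt it: q₁ = 23.4×2.15×15.4 + 23.4×334.0 = 8590.4 J
Heat the water can supply cooling to 0 °C: 389.2×4.2×78.4 = 128156 J > q₁, so all ice melts.
Energy balance: 389.2×4.2×(78.4 − T) = 8590.4 + 23.4×4.2×(T − 0)
1634.64(78.4 − T) = 8590.4 + 98.28 T
128156 − 8590.4 = 1732.92 T
T = 119565.6 / 1732.92 = 69.00 °C

T_f = 69.0 °C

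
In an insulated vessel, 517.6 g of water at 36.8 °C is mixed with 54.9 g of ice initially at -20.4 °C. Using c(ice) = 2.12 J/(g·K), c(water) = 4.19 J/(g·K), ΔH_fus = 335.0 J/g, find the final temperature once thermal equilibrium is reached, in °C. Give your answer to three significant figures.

T_f = 24.6 °C

Heat to bring ice to 0 °C and melt it: q₁ = 54.9×2.12×20.4 + 54.9×335.0 = 20766 J
Heat the water can supply cooling to 0 °C: 517.6×4.19×36.8 = 79809.8 J > q₁, so all ice melts.
Energy balance: 517.6×4.19×(36.8 − T) = 20766 + 54.9×4.19×(T − 0)
2168.744(36.8 − T) = 20766 + 230.031 T
79809.8 − 20766 = 2398.775 T
T = 59043.8 / 2398.775 = 24.61 °C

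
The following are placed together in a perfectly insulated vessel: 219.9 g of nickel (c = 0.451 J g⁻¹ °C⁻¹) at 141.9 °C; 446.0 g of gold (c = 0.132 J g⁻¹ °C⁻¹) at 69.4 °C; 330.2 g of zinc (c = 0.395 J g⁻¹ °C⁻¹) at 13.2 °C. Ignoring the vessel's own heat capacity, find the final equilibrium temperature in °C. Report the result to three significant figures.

T_f = 68.9 °C

Σ mᵢcᵢ(T − Tᵢ) = 0  ⇒  T = Σ mᵢcᵢTᵢ / Σ mᵢcᵢ
Σ mᵢcᵢ = 219.9×0.451 + 446.0×0.132 + 330.2×0.395 = 288.4759
Σ mᵢcᵢTᵢ = 99.1749×141.9 + 58.872×69.4 + 130.429×13.2 = 19880
T = 19880 / 288.4759 = 68.91 °C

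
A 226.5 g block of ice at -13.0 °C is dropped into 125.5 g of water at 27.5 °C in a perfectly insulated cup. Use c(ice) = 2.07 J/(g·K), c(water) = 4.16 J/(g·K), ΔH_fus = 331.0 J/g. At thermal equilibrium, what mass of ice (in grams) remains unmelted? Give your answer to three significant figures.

Heat to warm all ice to 0 °C: 226.5×2.07×13.0 = 6095.1 J
Heat released by water cooling to 0 °C: 125.5×4.16×27.5 = 14357 J
14357 J < 6095.1 + 226.5×331.0 = 81066.6 J, so not all ice melts; final T = 0 °C.
Heat left for melting: 14357 − 6095.1 = 8261.9 J
Mass melted = 8261.9 / 331.0 = 24.96 g
Ice remaining = 226.5 − 24.96 = 201.54 g

m_ice remaining = 202 g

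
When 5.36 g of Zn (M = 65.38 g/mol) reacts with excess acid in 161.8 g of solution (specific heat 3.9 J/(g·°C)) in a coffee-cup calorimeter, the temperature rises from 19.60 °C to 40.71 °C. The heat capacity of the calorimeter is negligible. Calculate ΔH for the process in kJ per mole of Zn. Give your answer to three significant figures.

|ΔT| = |40.71 − 19.60| = 21.11 °C
|q_surr| = (161.8 × 3.9) × 21.11 = 631.02 × 21.11 = 13320 J
n(Zn) = 5.36 / 65.38 = 0.08198 mol
Temperature rose, so q_rxn = −|q_surr| = -13.32 kJ
ΔH = q_rxn / n = -162.48 kJ/mol

ΔH = -162 kJ/mol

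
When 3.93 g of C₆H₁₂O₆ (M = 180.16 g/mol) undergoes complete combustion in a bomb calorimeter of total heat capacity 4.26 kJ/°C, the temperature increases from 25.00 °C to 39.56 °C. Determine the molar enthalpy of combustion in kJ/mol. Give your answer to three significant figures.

ΔT = 39.56 − 25.00 = 14.56 °C
q_cal = C_cal × ΔT = 4.26 × 14.56 = 62.0256 kJ
n = 3.93 / 180.16 = 0.02181 mol
q_rxn = −q_cal = -62.0256 kJ
ΔH = -62.0256 / 0.02181 = -2844 kJ/mol

ΔH = -2840 kJ/mol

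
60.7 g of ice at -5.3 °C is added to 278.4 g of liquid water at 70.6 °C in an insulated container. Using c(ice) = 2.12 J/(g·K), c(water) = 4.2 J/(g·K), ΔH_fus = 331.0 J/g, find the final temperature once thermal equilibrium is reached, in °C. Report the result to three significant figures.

T_f = 43.4 °C

Heat to bring ice to 0 °C and melt it: q₁ = 60.7×2.12×5.3 + 60.7×331.0 = 20774 J
Heat the water can supply cooling to 0 °C: 278.4×4.2×70.6 = 82551.2 J > q₁, so all ice melts.
Energy balance: 278.4×4.2×(70.6 − T) = 20774 + 60.7×4.2×(T − 0)
1169.28(70.6 − T) = 20774 + 254.94 T
82551.2 − 20774 = 1424.22 T
T = 61777.2 / 1424.22 = 43.38 °C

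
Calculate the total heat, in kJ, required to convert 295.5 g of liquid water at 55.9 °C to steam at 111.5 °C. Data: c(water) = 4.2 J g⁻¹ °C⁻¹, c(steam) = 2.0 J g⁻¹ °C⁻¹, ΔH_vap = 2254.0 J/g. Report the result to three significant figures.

q1 (heat water 55.9→100.0 °C): 295.5 × 4.2 × 44.1 = 54733 J
q2 (vaporize at 100 °C): 295.5 × 2254.0 = 666057 J
q3 (heat steam 100.0→111.5 °C): 295.5 × 2.0 × 11.5 = 6797 J
Total: 54733 + 666057 + 6797 = 727587 J = 728 kJ

q = 728 kJ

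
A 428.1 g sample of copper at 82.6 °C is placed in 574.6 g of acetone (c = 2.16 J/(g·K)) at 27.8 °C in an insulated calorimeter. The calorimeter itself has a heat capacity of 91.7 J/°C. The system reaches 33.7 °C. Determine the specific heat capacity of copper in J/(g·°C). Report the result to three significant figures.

q_gained = (574.6 × 2.16 + 91.7) × (33.7 − 27.8) = 7864 J
q_lost = 428.1 × c × (82.6 − 33.7) = 20934.09 c
Set equal: c = 7864 / 20934.09 = 0.376 J/(g·°C)

c = 0.376 J/(g·°C)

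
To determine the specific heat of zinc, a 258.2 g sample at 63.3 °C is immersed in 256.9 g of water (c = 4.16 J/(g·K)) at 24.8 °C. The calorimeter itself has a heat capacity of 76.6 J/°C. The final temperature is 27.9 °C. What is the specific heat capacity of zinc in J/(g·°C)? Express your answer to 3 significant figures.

q_gained = (256.9 × 4.16 + 76.6) × (27.9 − 24.8) = 3550 J
q_lost = 258.2 × c × (63.3 − 27.9) = 9140.28 c
Set equal: c = 3550 / 9140.28 = 0.388 J/(g·°C)

c = 0.388 J/(g·°C)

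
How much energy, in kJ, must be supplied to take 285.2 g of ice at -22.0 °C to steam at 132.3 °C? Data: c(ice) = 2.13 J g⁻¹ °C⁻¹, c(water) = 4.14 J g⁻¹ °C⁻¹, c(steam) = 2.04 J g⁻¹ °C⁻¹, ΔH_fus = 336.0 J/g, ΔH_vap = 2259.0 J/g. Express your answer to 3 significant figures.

q = 890 kJ

q1 (heat ice -22.0→0.0 °C): 285.2 × 2.13 × 22.0 = 13364 J
q2 (melt at 0 °C): 285.2 × 336.0 = 95827 J
q3 (heat water 0.0→100.0 °C): 285.2 × 4.14 × 100.0 = 118073 J
q4 (vaporize at 100 °C): 285.2 × 2259.0 = 644267 J
q5 (heat steam 100.0→132.3 °C): 285.2 × 2.04 × 32.3 = 18792 J
Total: 13364 + 95827 + 118073 + 644267 + 18792 = 890323 J = 890 kJ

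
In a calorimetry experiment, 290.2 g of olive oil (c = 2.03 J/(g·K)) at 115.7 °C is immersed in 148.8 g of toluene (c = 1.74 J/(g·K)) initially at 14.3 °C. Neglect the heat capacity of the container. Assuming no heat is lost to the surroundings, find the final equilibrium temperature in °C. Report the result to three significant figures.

Heat lost by olive oil = heat gained by toluene.
(290.2)(2.03)(115.7 − T) = (148.8)(1.74)(T − 14.3)
589.106 (115.7 − T) = 258.912 (T − 14.3)
68160 − 589.106 T = 258.912 T − 3702.4
71862.4 = 848.018 T
T = 84.74 °C

T_f = 84.7 °C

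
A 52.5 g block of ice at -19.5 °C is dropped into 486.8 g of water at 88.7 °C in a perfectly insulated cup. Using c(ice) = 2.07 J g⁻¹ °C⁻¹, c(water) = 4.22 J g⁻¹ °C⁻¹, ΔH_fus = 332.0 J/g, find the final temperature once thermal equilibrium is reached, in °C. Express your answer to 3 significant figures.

Heat to bring ice to 0 °C and melt it: q₁ = 52.5×2.07×19.5 + 52.5×332.0 = 19549 J
Heat the water can supply cooling to 0 °C: 486.8×4.22×88.7 = 182216 J > q₁, so all ice melts.
Energy balance: 486.8×4.22×(88.7 − T) = 19549 + 52.5×4.22×(T − 0)
2054.296(88.7 − T) = 19549 + 221.55 T
182216 − 19549 = 2275.846 T
T = 162667 / 2275.846 = 71.48 °C

T_f = 71.5 °C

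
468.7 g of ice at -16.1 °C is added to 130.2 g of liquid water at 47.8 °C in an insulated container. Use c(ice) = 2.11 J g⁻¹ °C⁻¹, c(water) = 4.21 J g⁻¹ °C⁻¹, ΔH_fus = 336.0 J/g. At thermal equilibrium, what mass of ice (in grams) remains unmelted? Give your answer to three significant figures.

Heat to warm all ice to 0 °C: 468.7×2.11×16.1 = 15922 J
Heat released by water cooling to 0 °C: 130.2×4.21×47.8 = 26201 J
26201 J < 15922 + 468.7×336.0 = 173405.2 J, so not all ice melts; final T = 0 °C.
Heat left for melting: 26201 − 15922 = 10279 J
Mass melted = 10279 / 336.0 = 30.59 g
Ice remaining = 468.7 − 30.59 = 438.11 g

m_ice remaining = 438 g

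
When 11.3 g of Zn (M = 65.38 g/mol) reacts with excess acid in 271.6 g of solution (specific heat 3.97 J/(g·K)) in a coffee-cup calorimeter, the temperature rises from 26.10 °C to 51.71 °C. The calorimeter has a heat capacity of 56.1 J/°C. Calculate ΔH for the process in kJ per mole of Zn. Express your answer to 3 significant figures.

ΔH = -168 kJ/mol

|ΔT| = |51.71 − 26.10| = 25.61 °C
|q_surr| = (271.6 × 3.97 + 56.1) × 25.61 = 1134.352 × 25.61 = 29050 J
n(Zn) = 11.3 / 65.38 = 0.1728 mol
Temperature rose, so q_rxn = −|q_surr| = -29.05 kJ
ΔH = q_rxn / n = -168.1 kJ/mol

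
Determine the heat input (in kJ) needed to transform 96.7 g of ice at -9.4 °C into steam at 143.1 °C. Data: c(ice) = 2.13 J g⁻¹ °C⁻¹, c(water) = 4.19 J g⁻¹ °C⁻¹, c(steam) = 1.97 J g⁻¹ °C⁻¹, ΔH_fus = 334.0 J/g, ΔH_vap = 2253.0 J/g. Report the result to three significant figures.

q = 301 kJ

q1 (heat ice -9.4→0.0 °C): 96.7 × 2.13 × 9.4 = 1936 J
q2 (melt at 0 °C): 96.7 × 334.0 = 32298 J
q3 (heat water 0.0→100.0 °C): 96.7 × 4.19 × 100.0 = 40517 J
q4 (vaporize at 100 °C): 96.7 × 2253.0 = 217865 J
q5 (heat steam 100.0→143.1 °C): 96.7 × 1.97 × 43.1 = 8211 J
Total: 1936 + 32298 + 40517 + 217865 + 8211 = 300827 J = 301 kJ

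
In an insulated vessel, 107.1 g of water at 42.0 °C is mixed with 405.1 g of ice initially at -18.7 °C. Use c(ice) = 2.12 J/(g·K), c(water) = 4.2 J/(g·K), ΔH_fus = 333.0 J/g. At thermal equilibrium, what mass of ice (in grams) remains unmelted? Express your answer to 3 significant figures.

Heat to warm all ice to 0 °C: 405.1×2.12×18.7 = 16060 J
Heat released by water cooling to 0 °C: 107.1×4.2×42.0 = 18892 J
18892 J < 16060 + 405.1×333.0 = 150958.3 J, so not all ice melts; final T = 0 °C.
Heat left for melting: 18892 − 16060 = 2832 J
Mass melted = 2832 / 333.0 = 8.505 g
Ice remaining = 405.1 − 8.505 = 396.595 g

m_ice remaining = 397 g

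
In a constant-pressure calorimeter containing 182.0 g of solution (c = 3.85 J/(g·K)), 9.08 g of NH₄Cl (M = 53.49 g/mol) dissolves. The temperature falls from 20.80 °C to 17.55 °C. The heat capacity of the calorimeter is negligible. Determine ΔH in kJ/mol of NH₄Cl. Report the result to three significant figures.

|ΔT| = |17.55 − 20.80| = 3.25 °C
|q_surr| = (182.0 × 3.85) × 3.25 = 700.7 × 3.25 = 2277 J
n(NH₄Cl) = 9.08 / 53.49 = 0.1698 mol
Temperature fell, so q_rxn = +|q_surr| = 2.277 kJ
ΔH = q_rxn / n = 13.41 kJ/mol

ΔH = 13.4 kJ/mol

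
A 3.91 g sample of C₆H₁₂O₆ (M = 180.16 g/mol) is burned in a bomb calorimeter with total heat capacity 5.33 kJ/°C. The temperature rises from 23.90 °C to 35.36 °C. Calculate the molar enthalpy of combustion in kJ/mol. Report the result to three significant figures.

ΔT = 35.36 − 23.90 = 11.46 °C
q_cal = C_cal × ΔT = 5.33 × 11.46 = 61.0818 kJ
n = 3.91 / 180.16 = 0.02170 mol
q_rxn = −q_cal = -61.0818 kJ
ΔH = -61.0818 / 0.02170 = -2814.8 kJ/mol

ΔH = -2810 kJ/mol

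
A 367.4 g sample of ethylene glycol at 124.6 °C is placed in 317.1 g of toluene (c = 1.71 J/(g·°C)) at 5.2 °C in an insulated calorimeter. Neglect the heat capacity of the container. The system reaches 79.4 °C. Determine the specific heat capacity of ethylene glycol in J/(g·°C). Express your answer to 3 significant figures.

q_gained = (317.1 × 1.71) × (79.4 − 5.2) = 40230 J
q_lost = 367.4 × c × (124.6 − 79.4) = 16606.48 c
Set equal: c = 40230 / 16606.48 = 2.42 J/(g·°C)

c = 2.42 J/(g·°C)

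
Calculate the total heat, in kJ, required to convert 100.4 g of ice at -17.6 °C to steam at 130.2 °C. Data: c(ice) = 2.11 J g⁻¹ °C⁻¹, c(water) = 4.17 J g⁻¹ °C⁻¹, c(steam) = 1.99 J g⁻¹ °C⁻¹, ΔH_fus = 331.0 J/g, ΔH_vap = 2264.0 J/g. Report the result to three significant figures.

q = 312 kJ

q1 (heat ice -17.6→0.0 °C): 100.4 × 2.11 × 17.6 = 3728 J
q2 (melt at 0 °C): 100.4 × 331.0 = 33232 J
q3 (heat water 0.0→100.0 °C): 100.4 × 4.17 × 100.0 = 41867 J
q4 (vaporize at 100 °C): 100.4 × 2264.0 = 227306 J
q5 (heat steam 100.0→130.2 °C): 100.4 × 1.99 × 30.2 = 6034 J
Total: 3728 + 33232 + 41867 + 227306 + 6034 = 312167 J = 312 kJ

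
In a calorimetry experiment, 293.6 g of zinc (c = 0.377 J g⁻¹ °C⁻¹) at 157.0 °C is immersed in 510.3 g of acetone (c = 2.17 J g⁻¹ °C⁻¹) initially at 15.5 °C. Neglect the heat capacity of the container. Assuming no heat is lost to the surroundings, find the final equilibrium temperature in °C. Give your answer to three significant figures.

Heat lost by zinc = heat gained by acetone.
(293.6)(0.377)(157.0 − T) = (510.3)(2.17)(T − 15.5)
110.6872 (157.0 − T) = 1107.351 (T − 15.5)
17378 − 110.6872 T = 1107.351 T − 17164
34542 = 1218.0382 T
T = 28.36 °C

T_f = 28.4 °C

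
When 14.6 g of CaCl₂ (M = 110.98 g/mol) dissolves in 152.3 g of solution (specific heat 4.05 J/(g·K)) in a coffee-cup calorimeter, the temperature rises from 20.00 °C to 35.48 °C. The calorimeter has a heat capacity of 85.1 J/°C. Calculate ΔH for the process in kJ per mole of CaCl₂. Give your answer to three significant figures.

|ΔT| = |35.48 − 20.00| = 15.48 °C
|q_surr| = (152.3 × 4.05 + 85.1) × 15.48 = 701.915 × 15.48 = 10870 J
n(CaCl₂) = 14.6 / 110.98 = 0.1316 mol
Temperature rose, so q_rxn = −|q_surr| = -10.87 kJ
ΔH = q_rxn / n = -82.60 kJ/mol

ΔH = -82.6 kJ/mol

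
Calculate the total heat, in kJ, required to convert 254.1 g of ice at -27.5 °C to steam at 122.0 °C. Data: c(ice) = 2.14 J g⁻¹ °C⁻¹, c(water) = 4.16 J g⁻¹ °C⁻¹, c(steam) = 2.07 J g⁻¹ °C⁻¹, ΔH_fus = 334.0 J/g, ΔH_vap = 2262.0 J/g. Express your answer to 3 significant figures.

q = 792 kJ

q1 (heat ice -27.5→0.0 °C): 254.1 × 2.14 × 27.5 = 14954 J
q2 (melt at 0 °C): 254.1 × 334.0 = 84869 J
q3 (heat water 0.0→100.0 °C): 254.1 × 4.16 × 100.0 = 105706 J
q4 (vaporize at 100 °C): 254.1 × 2262.0 = 574774 J
q5 (heat steam 100.0→122.0 °C): 254.1 × 2.07 × 22.0 = 11572 J
Total: 14954 + 84869 + 105706 + 574774 + 11572 = 791875 J = 792 kJ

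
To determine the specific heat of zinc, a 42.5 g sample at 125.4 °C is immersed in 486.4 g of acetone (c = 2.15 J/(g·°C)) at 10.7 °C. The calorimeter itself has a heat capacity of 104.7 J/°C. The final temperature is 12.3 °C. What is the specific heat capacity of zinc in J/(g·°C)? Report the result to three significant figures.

c = 0.383 J/(g·°C)

q_gained = (486.4 × 2.15 + 104.7) × (12.3 − 10.7) = 1841 J
q_lost = 42.5 × c × (125.4 − 12.3) = 4806.75 c
Set equal: c = 1841 / 4806.75 = 0.383 J/(g·°C)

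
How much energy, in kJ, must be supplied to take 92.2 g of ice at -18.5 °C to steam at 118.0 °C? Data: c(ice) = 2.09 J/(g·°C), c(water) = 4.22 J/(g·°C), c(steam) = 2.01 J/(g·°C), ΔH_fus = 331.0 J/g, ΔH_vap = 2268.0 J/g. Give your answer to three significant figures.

q1 (heat ice -18.5→0.0 °C): 92.2 × 2.09 × 18.5 = 3565 J
q2 (melt at 0 °C): 92.2 × 331.0 = 30518 J
q3 (heat water 0.0→100.0 °C): 92.2 × 4.22 × 100.0 = 38908 J
q4 (vaporize at 100 °C): 92.2 × 2268.0 = 209110 J
q5 (heat steam 100.0→118.0 °C): 92.2 × 2.01 × 18.0 = 3336 J
Total: 3565 + 30518 + 38908 + 209110 + 3336 = 285437 J = 285 kJ

q = 285 kJ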